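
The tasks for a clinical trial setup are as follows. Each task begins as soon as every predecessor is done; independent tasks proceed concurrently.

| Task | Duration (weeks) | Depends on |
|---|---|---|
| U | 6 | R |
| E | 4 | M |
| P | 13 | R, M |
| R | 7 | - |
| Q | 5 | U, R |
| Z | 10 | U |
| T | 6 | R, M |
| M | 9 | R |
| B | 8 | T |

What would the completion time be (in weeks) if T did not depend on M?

29

Original critical path: R→M→T→B = 7+9+6+8 = 30 ⇒ 30 weeks.
Without M→T, T's earliest start moves from 16 to 7.
After: R→M→P = 7+9+13 = 29 → 29 weeks.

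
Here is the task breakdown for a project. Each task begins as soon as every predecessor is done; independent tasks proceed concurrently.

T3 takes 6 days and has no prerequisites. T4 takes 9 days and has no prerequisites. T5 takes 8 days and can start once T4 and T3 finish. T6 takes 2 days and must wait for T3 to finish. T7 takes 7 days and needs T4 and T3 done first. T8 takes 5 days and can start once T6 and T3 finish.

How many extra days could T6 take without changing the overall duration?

4

The longest chain is T4→T5 = 9+8 = 17; overall finish 17 days.
T6 finishes as early as 8 and must finish by 12.
So T6 can slip 12 − 8 = 4 days.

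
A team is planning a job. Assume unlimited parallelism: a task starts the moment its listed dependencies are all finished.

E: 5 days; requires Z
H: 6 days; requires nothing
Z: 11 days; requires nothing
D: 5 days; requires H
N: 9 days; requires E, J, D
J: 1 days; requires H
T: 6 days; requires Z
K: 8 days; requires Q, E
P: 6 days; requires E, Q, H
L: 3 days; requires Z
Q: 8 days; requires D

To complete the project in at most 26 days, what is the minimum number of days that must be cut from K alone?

1

Current finish: 27 days; target: 26.
K is on every critical path, so each day cut from K cuts the finish by one (this holds down to a finish of 25).
Need 27 − 26 = 1 day off K → K becomes 7 days, finish becomes 26.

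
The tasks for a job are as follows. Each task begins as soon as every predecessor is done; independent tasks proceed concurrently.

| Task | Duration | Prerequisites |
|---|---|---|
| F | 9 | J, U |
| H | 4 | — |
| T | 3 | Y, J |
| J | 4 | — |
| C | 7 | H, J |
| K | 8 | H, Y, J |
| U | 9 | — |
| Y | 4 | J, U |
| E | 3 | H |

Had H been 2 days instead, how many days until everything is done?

Critical path before the change: U→Y→K = 9+4+8 = 21 giving 21 days.
The longest path through H is only 12 days, so H has float 9.
The critical path is still U→Y→K; finish is now 21 days.

21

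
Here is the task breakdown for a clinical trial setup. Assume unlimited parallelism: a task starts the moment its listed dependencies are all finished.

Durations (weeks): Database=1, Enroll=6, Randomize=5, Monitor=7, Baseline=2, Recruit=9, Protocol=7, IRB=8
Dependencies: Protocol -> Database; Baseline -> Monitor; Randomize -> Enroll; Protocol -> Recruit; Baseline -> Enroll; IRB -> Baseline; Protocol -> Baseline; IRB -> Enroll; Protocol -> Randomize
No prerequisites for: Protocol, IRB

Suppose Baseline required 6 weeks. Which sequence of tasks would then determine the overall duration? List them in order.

The binding path is Protocol→Randomize→Enroll = 7+5+6 = 18; finish at 18 weeks.
Baseline has 1 week of float (longest path through it is 17).
The binding chain switches to IRB→Baseline→Monitor = 8+6+7 = 21; finish 21 weeks.

IRB, Baseline, Monitor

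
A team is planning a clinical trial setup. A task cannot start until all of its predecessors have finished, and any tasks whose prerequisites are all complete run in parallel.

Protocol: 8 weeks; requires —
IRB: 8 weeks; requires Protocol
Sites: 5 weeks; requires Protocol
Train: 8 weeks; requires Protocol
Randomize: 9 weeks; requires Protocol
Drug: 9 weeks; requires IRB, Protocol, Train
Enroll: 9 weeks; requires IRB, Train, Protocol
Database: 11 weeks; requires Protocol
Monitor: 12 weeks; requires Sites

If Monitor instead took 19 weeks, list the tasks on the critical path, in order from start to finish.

Actual critical path: Protocol→Sites→Monitor = 8+5+12 = 25 ⇒ 25 weeks.
Since Monitor is critical, the +7 change carries straight to that chain (now 32 weeks).
No other chain overtakes it, so the finish is 32 weeks.

Protocol, Sites, Monitor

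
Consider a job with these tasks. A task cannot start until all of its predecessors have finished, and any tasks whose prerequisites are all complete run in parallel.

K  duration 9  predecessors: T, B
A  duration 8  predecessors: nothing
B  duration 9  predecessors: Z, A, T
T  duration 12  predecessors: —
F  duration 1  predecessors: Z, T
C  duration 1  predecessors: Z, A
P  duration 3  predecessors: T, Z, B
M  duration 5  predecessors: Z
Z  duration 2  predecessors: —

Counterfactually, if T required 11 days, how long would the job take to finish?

29

Critical path before the change: T→B→K = 12+9+9 = 30 giving 30 days.
Since T is critical, the -1 change carries straight to that chain (now 29 days).
That remains the longest chain; total 29 days.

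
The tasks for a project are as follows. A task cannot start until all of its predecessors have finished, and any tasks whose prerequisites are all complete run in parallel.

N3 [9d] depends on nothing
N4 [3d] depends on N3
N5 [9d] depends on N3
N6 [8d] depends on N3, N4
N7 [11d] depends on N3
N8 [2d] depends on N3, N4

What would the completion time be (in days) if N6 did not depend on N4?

20

With the dependency in place, N3→N4→N6 = 9+3+8 = 20 sets the finish at 20 days.
Without N4→N6, N6's earliest start moves from 12 to 9.
New critical path: N3→N7 = 9+11 = 20 ⇒ 20 days.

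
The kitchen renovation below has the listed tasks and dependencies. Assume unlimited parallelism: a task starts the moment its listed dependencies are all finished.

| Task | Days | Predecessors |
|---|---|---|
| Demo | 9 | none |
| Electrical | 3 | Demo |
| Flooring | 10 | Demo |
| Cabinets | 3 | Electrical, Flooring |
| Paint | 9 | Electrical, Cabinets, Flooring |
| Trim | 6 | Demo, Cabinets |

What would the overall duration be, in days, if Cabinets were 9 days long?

Actual critical path: Demo→Flooring→Cabinets→Paint = 9+10+3+9 = 31 ⇒ 31 days.
Cabinets is on the critical path; changing it to 9 makes that path 37 days.
No other chain overtakes it, so the finish is 37 days.

37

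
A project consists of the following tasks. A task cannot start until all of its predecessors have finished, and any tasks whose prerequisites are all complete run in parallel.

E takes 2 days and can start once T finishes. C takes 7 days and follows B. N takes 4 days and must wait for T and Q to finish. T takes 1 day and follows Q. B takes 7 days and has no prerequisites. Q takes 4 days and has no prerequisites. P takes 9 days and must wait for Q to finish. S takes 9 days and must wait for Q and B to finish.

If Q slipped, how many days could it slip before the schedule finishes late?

B→S = 7+9 = 16 sets the makespan at 16 days.
Longest path through Q: 13 days (earliest finish 4, latest finish 7).
Slack of Q = 3 − 0 = 3 days.

3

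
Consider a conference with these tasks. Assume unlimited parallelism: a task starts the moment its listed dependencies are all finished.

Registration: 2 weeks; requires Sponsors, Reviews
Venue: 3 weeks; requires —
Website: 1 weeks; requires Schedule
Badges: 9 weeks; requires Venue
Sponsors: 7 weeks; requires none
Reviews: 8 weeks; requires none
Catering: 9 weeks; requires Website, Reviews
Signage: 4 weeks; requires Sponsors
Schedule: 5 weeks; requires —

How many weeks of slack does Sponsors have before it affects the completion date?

6

Critical path: Reviews→Catering = 8+9 = 17, so the finish is 17 weeks.
Sponsors finishes as early as 7 and must finish by 13.
Float = 17 − 11 = 6.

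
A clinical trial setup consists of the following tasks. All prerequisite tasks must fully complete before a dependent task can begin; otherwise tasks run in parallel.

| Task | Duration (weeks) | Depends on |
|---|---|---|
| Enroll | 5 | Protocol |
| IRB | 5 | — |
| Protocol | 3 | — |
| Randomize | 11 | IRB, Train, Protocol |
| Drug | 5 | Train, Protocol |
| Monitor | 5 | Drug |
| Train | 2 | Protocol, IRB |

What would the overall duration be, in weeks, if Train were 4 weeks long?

Baseline: IRB→Train→Randomize = 5+2+11 = 18 → 18 weeks.
Train is on the critical path; changing it to 4 makes that path 20 weeks.
No other chain overtakes it, so the finish is 20 weeks.

20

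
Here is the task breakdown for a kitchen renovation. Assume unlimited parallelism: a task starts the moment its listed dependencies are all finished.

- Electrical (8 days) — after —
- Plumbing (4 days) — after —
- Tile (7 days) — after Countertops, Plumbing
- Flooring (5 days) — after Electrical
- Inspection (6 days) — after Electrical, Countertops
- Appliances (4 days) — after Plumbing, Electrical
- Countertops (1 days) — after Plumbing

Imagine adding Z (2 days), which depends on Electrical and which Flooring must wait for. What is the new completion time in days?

Originally the kitchen renovation takes 14 days.
With Z inserted, Flooring now waits for max(Electrical, Z).
New critical path: Electrical→Z→Flooring = 8+2+5 = 15 ⇒ 15 days.

15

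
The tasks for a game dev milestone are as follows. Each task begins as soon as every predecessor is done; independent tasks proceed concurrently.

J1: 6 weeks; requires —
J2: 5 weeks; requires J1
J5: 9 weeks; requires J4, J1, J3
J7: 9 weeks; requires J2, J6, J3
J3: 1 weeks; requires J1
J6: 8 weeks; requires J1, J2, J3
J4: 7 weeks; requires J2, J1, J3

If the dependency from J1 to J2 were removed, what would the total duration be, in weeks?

24

Before: longest chain J1→J2→J6→J7 = 6+5+8+9 = 28, finish 28.
Without J1→J2, J2's earliest start moves from 6 to 0.
After: J1→J3→J6→J7 = 6+1+8+9 = 24 → 24 weeks.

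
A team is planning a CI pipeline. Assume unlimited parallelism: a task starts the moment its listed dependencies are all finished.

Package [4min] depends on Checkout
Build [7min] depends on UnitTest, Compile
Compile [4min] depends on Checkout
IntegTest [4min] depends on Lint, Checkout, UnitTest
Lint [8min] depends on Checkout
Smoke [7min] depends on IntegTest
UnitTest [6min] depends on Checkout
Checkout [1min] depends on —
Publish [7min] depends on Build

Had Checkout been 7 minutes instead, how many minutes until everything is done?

27

Baseline: Checkout→UnitTest→Build→Publish = 1+6+7+7 = 21 → 21 minutes.
Since Checkout is critical, the +6 change carries straight to that chain (now 27 minutes).
The critical path is still Checkout→UnitTest→Build→Publish; finish is now 27 minutes.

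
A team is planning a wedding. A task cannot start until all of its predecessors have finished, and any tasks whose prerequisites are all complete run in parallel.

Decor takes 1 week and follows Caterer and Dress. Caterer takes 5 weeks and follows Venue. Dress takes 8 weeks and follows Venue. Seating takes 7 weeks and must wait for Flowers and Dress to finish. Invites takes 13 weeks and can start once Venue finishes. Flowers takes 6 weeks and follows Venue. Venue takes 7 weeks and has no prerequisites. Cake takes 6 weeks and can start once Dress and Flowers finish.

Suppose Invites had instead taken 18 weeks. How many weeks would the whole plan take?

Critical path before the change: Venue→Dress→Seating = 7+8+7 = 22 giving 22 weeks.
The longest path through Invites is only 20 weeks, so Invites has float 2.
Now Venue→Invites = 7+18 = 25 is longest, so the finish becomes 25 weeks.

25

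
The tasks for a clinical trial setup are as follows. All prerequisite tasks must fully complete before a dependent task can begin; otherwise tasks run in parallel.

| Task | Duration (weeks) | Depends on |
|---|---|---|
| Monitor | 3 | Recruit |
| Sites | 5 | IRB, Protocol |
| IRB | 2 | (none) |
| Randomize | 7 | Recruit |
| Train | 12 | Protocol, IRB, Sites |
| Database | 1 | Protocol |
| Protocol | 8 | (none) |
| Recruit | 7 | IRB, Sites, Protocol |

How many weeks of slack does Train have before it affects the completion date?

2

The longest chain is Protocol→Sites→Recruit→Randomize = 8+5+7+7 = 27; overall finish 27 weeks.
The longest chain containing Train totals 25 weeks.
So Train can slip 27 − 25 = 2 weeks.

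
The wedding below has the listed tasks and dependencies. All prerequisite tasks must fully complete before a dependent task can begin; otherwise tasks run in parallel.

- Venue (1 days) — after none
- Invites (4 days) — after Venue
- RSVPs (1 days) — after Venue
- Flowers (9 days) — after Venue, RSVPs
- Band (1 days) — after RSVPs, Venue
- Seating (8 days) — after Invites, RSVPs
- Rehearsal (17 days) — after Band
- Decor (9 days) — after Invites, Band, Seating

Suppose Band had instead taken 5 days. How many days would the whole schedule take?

Baseline: Venue→Invites→Seating→Decor = 1+4+8+9 = 22 → 22 days.
Band is off the critical path — its longest chain is 20 days, giving 2 of slack.
The binding chain switches to Venue→RSVPs→Band→Rehearsal = 1+1+5+17 = 24; finish 24 days.

24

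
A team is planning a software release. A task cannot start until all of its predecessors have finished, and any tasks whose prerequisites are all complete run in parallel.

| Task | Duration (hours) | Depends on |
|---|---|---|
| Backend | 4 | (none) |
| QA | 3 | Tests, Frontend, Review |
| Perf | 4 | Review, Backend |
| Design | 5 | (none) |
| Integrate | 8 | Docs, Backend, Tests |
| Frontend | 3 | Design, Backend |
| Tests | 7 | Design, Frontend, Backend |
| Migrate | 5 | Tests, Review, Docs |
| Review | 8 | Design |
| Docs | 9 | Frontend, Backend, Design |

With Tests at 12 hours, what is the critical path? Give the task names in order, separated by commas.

Critical path before the change: Design→Frontend→Docs→Integrate = 5+3+9+8 = 25 giving 25 hours.
The longest path through Tests is only 23 hours, so Tests has float 2.
Now Design→Frontend→Tests→Integrate = 5+3+12+8 = 28 is longest, so the finish becomes 28 hours.

Design, Frontend, Tests, Integrate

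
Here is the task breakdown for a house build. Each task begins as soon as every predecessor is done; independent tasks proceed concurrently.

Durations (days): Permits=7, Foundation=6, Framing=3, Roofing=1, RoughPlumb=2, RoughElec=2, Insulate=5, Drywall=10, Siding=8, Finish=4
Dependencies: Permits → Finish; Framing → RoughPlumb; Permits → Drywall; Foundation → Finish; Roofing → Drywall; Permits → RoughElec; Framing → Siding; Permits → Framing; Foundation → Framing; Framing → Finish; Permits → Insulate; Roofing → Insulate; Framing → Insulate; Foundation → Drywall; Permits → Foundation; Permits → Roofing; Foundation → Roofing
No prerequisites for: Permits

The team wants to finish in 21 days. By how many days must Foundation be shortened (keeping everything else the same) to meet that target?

3

Current finish: 24 days; target: 21.
Foundation is on every critical path, so each day cut from Foundation cuts the finish by one (this holds down to a finish of 19).
Need 24 − 21 = 3 days off Foundation → Foundation becomes 3 days, finish becomes 21.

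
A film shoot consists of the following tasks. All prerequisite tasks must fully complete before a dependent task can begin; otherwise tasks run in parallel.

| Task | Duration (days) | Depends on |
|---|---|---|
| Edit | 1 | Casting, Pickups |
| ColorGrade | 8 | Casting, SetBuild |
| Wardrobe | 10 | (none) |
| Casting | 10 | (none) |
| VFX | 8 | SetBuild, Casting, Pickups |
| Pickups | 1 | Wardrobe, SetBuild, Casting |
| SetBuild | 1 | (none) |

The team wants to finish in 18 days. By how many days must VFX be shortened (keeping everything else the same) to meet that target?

Current finish: 19 days; target: 18.
VFX is on every critical path, so each day cut from VFX cuts the finish by one (this holds down to a finish of 18).
Need 19 − 18 = 1 day off VFX → VFX becomes 7 days, finish becomes 18.

1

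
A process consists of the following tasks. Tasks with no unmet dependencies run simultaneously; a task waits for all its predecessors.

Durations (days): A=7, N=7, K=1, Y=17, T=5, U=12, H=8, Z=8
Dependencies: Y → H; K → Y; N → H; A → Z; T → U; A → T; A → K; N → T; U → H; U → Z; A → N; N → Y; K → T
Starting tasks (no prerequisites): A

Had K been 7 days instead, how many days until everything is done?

39

Actual critical path: A→N→Y→H = 7+7+17+8 = 39 ⇒ 39 days.
K is off the critical path — its longest chain is 33 days, giving 6 of slack.
No other chain overtakes it, so the finish is 39 days.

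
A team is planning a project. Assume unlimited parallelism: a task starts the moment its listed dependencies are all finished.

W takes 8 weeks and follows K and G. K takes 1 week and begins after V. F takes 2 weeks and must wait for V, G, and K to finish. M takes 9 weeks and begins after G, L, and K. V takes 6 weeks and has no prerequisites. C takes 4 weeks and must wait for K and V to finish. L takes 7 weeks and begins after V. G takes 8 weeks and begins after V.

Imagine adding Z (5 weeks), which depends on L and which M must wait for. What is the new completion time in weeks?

Originally the schedule takes 23 weeks.
With Z inserted, M now waits for max(G, L, K, Z).
New critical path: V→L→Z→M = 6+7+5+9 = 27 ⇒ 27 weeks.

27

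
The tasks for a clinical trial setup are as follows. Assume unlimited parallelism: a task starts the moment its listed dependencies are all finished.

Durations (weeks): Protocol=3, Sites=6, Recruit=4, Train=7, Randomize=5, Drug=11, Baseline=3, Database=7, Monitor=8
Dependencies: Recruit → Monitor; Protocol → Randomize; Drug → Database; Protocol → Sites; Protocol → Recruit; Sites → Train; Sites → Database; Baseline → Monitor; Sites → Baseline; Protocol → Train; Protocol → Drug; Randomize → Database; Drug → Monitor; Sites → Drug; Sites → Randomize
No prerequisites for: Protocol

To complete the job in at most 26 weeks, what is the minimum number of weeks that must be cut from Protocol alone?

2

Current finish: 28 weeks; target: 26.
Protocol is on every critical path, so each week cut from Protocol cuts the finish by one (this holds down to a finish of 26).
Need 28 − 26 = 2 weeks off Protocol → Protocol becomes 1 week, finish becomes 26.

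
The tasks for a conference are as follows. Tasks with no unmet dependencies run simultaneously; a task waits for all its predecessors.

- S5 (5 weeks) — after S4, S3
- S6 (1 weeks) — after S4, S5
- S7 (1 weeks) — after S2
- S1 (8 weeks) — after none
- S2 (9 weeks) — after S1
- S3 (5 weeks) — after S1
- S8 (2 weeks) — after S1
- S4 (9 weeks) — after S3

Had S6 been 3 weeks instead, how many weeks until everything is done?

Actual critical path: S1→S3→S4→S5→S6 = 8+5+9+5+1 = 28 ⇒ 28 weeks.
S6 lies on that path, so at 3 weeks the path becomes 30 weeks.
That remains the longest chain; total 30 weeks.

30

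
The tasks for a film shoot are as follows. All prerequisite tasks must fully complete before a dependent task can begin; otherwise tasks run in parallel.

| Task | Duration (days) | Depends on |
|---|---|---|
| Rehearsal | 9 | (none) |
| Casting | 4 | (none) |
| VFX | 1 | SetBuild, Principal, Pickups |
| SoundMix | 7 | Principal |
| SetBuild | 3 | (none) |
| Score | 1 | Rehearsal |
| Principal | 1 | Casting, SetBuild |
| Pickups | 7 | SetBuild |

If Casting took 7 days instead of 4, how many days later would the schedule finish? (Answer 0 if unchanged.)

Critical path before the change: Casting→Principal→SoundMix = 4+1+7 = 12 giving 12 days.
Since Casting is critical, the +3 change carries straight to that chain (now 15 days).
No other chain overtakes it, so the finish is 15 days.
Change in finish: 15 − 12 = +3 days.

3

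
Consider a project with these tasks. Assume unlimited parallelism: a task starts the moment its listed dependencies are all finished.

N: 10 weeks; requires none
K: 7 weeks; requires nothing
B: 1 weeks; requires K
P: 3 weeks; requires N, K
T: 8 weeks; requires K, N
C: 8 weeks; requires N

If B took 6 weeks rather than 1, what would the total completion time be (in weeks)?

18

As given, the longest chain is N→T = 10+8 = 18, so the finish is 18 weeks.
B is off the critical path — its longest chain is 8 weeks, giving 10 of slack.
No other chain overtakes it, so the finish is 18 weeks.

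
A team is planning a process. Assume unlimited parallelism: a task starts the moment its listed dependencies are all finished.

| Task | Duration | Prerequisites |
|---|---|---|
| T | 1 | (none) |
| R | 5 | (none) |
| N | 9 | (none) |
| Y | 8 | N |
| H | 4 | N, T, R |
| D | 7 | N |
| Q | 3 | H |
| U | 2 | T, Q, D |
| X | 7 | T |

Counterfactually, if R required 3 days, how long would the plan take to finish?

Baseline: N→H→Q→U = 9+4+3+2 = 18 → 18 days.
The longest path through R is only 14 days, so R has float 4.
That remains the longest chain; total 18 days.

18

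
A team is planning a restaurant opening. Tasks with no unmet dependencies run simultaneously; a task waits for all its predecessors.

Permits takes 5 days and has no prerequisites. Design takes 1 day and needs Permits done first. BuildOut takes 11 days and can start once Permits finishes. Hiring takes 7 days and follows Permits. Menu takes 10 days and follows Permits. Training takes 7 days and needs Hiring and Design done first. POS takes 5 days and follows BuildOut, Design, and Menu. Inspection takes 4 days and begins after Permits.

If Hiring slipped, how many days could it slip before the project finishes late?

Permits→BuildOut→POS = 5+11+5 = 21 sets the makespan at 21 days.
The longest chain containing Hiring totals 19 days.
So Hiring can slip 14 − 12 = 2 days.

2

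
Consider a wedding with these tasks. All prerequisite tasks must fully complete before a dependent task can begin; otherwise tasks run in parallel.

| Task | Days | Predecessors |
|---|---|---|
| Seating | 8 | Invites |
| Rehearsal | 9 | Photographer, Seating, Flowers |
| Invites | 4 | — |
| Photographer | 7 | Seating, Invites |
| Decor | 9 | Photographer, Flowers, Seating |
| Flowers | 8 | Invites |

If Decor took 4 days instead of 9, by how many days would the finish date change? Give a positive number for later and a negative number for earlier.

0

Critical path before the change: Invites→Seating→Photographer→Decor = 4+8+7+9 = 28 giving 28 days.
Since Decor is critical, the -5 change carries straight to that chain (now 23 days).
Now Invites→Seating→Photographer→Rehearsal = 4+8+7+9 = 28 is longest, so the finish becomes 28 days.
Change in finish: 28 − 28 = +0 days.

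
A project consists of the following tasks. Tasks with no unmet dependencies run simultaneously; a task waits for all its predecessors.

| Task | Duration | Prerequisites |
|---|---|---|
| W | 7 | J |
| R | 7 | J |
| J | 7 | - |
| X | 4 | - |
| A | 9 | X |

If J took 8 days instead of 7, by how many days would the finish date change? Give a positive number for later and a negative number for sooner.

Critical path before the change: J→W = 7+7 = 14 giving 14 days.
J is on the critical path; changing it to 8 makes that path 15 days.
No other chain overtakes it, so the finish is 15 days.
Change in finish: 15 − 14 = +1 days.

1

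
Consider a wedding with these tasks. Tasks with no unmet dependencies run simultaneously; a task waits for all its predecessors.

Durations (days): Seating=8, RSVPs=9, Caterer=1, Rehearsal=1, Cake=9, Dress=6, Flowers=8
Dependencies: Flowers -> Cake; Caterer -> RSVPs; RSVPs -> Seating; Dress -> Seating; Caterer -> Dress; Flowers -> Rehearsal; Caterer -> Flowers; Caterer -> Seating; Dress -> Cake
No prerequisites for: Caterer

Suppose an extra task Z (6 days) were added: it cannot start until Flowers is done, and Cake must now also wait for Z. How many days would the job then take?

Originally the job takes 18 days.
With Z inserted, Cake now waits for max(Flowers, Dress, Z).
New critical path: Caterer→Flowers→Z→Cake = 1+8+6+9 = 24 ⇒ 24 days.

24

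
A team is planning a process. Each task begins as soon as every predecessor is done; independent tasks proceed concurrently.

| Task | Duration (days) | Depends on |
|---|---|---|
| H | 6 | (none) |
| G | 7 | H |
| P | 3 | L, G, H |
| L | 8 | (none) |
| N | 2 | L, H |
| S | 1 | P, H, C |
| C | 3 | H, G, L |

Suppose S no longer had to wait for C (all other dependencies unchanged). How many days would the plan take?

Before: longest chain H→G→P→S = 6+7+3+1 = 17, finish 17.
Dropping C→S doesn't change S's earliest start (16); another predecessor still binds.
New critical path: H→G→P→S = 6+7+3+1 = 17 ⇒ 17 days.

17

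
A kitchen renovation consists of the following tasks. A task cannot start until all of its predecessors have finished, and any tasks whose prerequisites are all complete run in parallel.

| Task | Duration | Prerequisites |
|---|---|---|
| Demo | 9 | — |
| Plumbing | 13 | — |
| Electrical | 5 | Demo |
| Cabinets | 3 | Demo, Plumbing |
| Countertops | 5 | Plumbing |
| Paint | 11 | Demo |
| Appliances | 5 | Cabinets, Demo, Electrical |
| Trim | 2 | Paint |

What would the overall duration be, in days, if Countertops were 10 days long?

23

Actual critical path: Demo→Paint→Trim = 9+11+2 = 22 ⇒ 22 days.
Countertops is off the critical path — its longest chain is 18 days, giving 4 of slack.
Now Plumbing→Countertops = 13+10 = 23 is longest, so the finish becomes 23 days.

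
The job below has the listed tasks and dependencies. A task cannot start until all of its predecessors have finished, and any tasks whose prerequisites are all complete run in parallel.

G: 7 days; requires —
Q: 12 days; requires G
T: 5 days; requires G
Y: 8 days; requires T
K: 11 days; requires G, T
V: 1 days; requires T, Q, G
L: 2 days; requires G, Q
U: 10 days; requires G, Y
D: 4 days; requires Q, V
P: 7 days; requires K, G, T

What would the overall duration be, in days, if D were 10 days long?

30

As given, the longest chain is G→T→Y→U = 7+5+8+10 = 30, so the finish is 30 days.
D is off the critical path — its longest chain is 24 days, giving 6 of slack.
New critical path: G→Q→V→D = 7+12+1+10 = 30 ⇒ 30 days.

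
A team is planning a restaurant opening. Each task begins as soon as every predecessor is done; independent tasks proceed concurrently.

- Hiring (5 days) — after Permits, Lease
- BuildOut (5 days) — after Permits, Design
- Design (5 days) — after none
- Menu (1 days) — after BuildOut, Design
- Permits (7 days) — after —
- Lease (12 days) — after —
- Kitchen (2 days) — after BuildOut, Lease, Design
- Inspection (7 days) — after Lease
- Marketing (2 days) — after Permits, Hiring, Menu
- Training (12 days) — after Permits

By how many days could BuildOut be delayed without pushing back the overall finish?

4

Critical path: Lease→Hiring→Marketing = 12+5+2 = 19, so the finish is 19 days.
Longest path through BuildOut: 15 days (earliest finish 12, latest finish 16).
Slack of BuildOut = 11 − 7 = 4 days.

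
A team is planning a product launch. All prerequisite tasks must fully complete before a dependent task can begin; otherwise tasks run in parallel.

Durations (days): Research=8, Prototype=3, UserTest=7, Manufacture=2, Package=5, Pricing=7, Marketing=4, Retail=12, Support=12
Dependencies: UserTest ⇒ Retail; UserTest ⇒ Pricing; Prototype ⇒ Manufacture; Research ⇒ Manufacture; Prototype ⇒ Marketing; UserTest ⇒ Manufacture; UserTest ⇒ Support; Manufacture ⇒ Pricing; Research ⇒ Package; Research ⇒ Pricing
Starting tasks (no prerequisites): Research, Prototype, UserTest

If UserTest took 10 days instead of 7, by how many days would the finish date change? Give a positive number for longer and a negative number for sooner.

3

As given, the longest chain is UserTest→Retail = 7+12 = 19, so the finish is 19 days.
UserTest lies on that path, so at 10 days the path becomes 22 days.
That remains the longest chain; total 22 days.
Change in finish: 22 − 19 = +3 days.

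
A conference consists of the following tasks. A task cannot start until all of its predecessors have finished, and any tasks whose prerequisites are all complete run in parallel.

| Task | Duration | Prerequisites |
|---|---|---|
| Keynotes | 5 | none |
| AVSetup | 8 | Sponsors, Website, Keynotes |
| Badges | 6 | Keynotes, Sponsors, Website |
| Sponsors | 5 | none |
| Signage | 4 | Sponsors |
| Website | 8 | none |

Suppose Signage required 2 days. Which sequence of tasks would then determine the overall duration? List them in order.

Website, AVSetup

Critical path before the change: Website→AVSetup = 8+8 = 16 giving 16 days.
Signage has 7 days of float (longest path through it is 9).
No other chain overtakes it, so the finish is 16 days.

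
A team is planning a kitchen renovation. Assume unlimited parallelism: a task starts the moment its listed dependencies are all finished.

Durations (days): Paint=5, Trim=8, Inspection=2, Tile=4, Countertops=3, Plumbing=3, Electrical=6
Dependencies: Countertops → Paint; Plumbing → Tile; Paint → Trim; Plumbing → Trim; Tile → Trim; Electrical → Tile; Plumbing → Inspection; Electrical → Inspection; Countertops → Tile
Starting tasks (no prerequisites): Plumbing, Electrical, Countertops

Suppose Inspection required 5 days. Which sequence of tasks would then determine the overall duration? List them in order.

The binding path is Electrical→Tile→Trim = 6+4+8 = 18; finish at 18 days.
The longest path through Inspection is only 8 days, so Inspection has float 10.
The critical path is still Electrical→Tile→Trim; finish is now 18 days.

Electrical, Tile, Trim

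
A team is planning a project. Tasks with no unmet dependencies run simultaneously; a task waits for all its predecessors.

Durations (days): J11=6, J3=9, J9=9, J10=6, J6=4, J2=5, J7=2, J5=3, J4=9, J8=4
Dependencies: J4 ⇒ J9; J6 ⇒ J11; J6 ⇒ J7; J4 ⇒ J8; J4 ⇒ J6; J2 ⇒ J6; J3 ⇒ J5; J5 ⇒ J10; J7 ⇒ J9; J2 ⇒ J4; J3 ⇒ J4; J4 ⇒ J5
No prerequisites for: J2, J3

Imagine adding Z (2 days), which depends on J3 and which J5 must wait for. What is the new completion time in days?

Originally the job takes 33 days.
With Z inserted, J5 now waits for max(J4, J3, Z).
New critical path: J3→J4→J6→J7→J9 = 9+9+4+2+9 = 33 ⇒ 33 days.

33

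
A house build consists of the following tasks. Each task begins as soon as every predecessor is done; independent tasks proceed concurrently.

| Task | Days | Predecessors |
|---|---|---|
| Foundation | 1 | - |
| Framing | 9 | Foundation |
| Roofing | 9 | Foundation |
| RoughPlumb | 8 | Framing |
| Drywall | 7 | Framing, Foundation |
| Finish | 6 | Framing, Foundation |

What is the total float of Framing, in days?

0

Foundation→Framing→RoughPlumb = 1+9+8 = 18 sets the makespan at 18 days.
Framing finishes as early as 10 and must finish by 10.
Float = 18 − 18 = 0.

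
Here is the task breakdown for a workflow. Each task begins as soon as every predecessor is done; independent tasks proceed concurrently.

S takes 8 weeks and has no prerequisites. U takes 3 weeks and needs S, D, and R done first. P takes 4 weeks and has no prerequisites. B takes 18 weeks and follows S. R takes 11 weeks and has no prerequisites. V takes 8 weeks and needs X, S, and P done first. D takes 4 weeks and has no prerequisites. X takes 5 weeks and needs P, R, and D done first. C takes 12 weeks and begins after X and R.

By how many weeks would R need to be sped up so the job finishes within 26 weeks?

2

Current finish: 28 weeks; target: 26.
R is on every critical path, so each week cut from R cuts the finish by one (this holds down to a finish of 26).
Need 28 − 26 = 2 weeks off R → R becomes 9 weeks, finish becomes 26.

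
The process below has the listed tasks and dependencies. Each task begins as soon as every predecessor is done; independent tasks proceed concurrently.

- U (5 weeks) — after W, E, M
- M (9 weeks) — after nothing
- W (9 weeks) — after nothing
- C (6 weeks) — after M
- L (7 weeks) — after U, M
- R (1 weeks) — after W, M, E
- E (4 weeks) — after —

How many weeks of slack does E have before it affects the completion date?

5

Critical path: M→U→L = 9+5+7 = 21, so the finish is 21 weeks.
Longest path through E: 16 weeks (earliest finish 4, latest finish 9).
Float = 21 − 16 = 5.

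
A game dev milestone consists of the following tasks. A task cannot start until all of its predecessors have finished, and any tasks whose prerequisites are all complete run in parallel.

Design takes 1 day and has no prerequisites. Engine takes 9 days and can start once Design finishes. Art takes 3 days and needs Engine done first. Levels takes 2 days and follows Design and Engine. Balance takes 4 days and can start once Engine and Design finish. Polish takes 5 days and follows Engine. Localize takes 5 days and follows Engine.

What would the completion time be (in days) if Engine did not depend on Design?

With the dependency in place, Design→Engine→Polish = 1+9+5 = 15 sets the finish at 15 days.
Without Design→Engine, Engine's earliest start moves from 1 to 0.
New critical path: Engine→Polish = 9+5 = 14 ⇒ 14 days.

14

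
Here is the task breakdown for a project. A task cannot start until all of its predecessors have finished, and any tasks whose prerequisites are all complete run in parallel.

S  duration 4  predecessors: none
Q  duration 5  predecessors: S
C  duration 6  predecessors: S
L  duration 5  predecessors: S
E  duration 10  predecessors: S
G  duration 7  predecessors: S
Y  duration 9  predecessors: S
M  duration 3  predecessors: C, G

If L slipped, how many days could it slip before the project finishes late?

Critical path: S→E = 4+10 = 14, so the finish is 14 days.
Longest path through L: 9 days (earliest finish 9, latest finish 14).
Slack of L = 9 − 4 = 5 days.

5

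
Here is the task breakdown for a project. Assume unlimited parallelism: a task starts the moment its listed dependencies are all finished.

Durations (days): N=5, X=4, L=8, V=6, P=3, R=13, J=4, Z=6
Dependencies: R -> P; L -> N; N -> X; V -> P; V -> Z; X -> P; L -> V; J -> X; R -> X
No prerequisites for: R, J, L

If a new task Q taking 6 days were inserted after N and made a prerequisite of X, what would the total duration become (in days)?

Originally the job takes 20 days.
With Q inserted, X now waits for max(J, R, N, Q).
New critical path: L→N→Q→X→P = 8+5+6+4+3 = 26 ⇒ 26 days.

26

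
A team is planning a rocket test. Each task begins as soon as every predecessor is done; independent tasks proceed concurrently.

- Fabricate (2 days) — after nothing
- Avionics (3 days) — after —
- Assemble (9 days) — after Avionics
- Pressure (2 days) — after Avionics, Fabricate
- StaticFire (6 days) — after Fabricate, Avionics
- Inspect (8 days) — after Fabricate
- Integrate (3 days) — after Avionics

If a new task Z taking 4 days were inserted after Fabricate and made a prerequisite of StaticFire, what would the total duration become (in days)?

12

Originally the plan takes 12 days.
With Z inserted, StaticFire now waits for max(Fabricate, Avionics, Z).
New critical path: Fabricate→Z→StaticFire = 2+4+6 = 12 ⇒ 12 days.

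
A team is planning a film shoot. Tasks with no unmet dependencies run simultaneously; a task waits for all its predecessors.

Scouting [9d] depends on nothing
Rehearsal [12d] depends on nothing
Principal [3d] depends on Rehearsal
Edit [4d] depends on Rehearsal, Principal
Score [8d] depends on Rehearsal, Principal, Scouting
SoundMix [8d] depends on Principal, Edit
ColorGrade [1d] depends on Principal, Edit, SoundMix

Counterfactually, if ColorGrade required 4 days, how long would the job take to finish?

31

As given, the longest chain is Rehearsal→Principal→Edit→SoundMix→ColorGrade = 12+3+4+8+1 = 28, so the finish is 28 days.
Since ColorGrade is critical, the +3 change carries straight to that chain (now 31 days).
No other chain overtakes it, so the finish is 31 days.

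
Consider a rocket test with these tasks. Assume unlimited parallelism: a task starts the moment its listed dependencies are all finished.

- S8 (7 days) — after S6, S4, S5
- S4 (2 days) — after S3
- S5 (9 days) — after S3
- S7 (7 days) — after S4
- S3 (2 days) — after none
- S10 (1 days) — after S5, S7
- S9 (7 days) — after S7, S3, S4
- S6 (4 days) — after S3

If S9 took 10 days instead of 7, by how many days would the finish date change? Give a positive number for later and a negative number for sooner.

The binding path is S3→S4→S7→S9 = 2+2+7+7 = 18; finish at 18 days.
S9 lies on that path, so at 10 days the path becomes 21 days.
No other chain overtakes it, so the finish is 21 days.
Change in finish: 21 − 18 = +3 days.

3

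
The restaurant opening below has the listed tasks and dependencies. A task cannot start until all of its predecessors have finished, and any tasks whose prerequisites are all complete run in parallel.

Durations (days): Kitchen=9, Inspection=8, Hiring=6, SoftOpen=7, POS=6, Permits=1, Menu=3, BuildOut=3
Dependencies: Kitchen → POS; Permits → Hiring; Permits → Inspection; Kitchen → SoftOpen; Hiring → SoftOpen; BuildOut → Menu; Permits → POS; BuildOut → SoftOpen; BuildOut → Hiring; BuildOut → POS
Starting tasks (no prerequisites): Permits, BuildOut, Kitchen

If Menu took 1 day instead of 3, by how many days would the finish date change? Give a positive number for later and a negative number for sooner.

The binding path is BuildOut→Hiring→SoftOpen = 3+6+7 = 16; finish at 16 days.
Menu is off the critical path — its longest chain is 6 days, giving 10 of slack.
The critical path is still BuildOut→Hiring→SoftOpen; finish is now 16 days.
Change in finish: 16 − 16 = +0 days.

0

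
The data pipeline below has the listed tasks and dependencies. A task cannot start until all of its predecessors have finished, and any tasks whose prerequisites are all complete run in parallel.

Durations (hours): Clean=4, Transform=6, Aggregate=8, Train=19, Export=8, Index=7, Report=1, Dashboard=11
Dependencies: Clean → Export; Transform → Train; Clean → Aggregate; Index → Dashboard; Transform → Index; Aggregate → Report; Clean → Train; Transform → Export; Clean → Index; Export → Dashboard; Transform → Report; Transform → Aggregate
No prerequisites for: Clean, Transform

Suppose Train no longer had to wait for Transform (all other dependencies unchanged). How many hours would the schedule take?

With the dependency in place, Transform→Train = 6+19 = 25 sets the finish at 25 hours.
Without Transform→Train, Train's earliest start moves from 6 to 4.
New critical path: Transform→Export→Dashboard = 6+8+11 = 25 ⇒ 25 hours.

25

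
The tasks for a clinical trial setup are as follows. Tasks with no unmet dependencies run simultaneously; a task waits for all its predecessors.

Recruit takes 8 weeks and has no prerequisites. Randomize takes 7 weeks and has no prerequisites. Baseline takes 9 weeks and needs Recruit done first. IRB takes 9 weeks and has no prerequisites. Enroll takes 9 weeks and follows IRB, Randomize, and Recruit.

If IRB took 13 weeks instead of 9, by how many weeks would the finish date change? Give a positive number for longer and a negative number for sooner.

4

The binding path is IRB→Enroll = 9+9 = 18; finish at 18 weeks.
IRB is on the critical path; changing it to 13 makes that path 22 weeks.
That remains the longest chain; total 22 weeks.
Change in finish: 22 − 18 = +4 weeks.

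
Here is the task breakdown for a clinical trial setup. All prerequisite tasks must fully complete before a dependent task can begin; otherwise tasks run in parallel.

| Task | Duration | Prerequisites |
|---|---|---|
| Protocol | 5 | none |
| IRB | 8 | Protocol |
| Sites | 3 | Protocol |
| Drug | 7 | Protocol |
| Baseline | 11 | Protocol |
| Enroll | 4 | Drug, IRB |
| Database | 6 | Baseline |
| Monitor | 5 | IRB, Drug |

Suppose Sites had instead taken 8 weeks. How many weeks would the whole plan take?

Actual critical path: Protocol→Baseline→Database = 5+11+6 = 22 ⇒ 22 weeks.
Sites is off the critical path — its longest chain is 8 weeks, giving 14 of slack.
That remains the longest chain; total 22 weeks.

22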